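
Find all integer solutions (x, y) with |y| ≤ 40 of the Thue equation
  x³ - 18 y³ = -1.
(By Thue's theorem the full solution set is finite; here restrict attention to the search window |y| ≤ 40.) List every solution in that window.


The equation is x³ - 18y³ = -1. For fixed y, x³ = 18·y³ − 1, so a solution requires the RHS to be a perfect cube.
Strategy: iterate y from -40 to 40, compute RHS = 18·y³ − 1, and check whether it is a (positive or negative) perfect cube.
Check small values of y:
  y = 0: RHS = -1 = (-1)³ ⇒ x = -1 works.
  y = 1: RHS = 17 is not a perfect cube.
  y = -1: RHS = -19 is not a perfect cube.
  y = 2: RHS = 143 is not a perfect cube.
  y = -2: RHS = -145 is not a perfect cube.
  y = 3: RHS = 485 is not a perfect cube.
  y = -3: RHS = -487 is not a perfect cube.
Continuing the search up to |y| = 40 finds no further solutions beyond those listed.
Collected solutions: (-1, 0).

Solutions (with |y| ≤ 40): (-1, 0).


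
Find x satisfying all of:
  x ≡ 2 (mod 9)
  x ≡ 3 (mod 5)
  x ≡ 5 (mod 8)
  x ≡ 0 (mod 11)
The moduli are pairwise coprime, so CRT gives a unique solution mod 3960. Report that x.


Product of moduli M = 9 · 5 · 8 · 11 = 3960.
Merge one congruence at a time:
  Start: x ≡ 2 (mod 9).
  Combine with x ≡ 3 (mod 5); new modulus lcm = 45.
    Write x = 2 + 9·t and substitute into x ≡ 3 (mod 5): 9·t ≡ 3 − 2 = 1 (mod 5).
    Reduce coefficients mod 5: 4·t ≡ 1 (mod 5).
    The inverse of 4 mod 5 is 4 (since 4·4 = 16 = 3·5 + 1), so t ≡ 4·1 = 4 ≡ 4 (mod 5).
    Then x = 2 + 9·4 = 38, valid modulo lcm(9, 5) = 45: x ≡ 38 (mod 45).
  Combine with x ≡ 5 (mod 8); new modulus lcm = 360.
    Write x = 38 + 45·t and substitute into x ≡ 5 (mod 8): 45·t ≡ 5 − 38 = -33 (mod 8).
    Reduce coefficients mod 8: 5·t ≡ 7 (mod 8).
    The inverse of 5 mod 8 is 5 (since 5·5 = 25 = 3·8 + 1), so t ≡ 5·7 = 35 ≡ 3 (mod 8).
    Then x = 38 + 45·3 = 173, valid modulo lcm(45, 8) = 360: x ≡ 173 (mod 360).
  Combine with x ≡ 0 (mod 11); new modulus lcm = 3960.
    Write x = 173 + 360·t and substitute into x ≡ 0 (mod 11): 360·t ≡ 0 − 173 = -173 (mod 11).
    Reduce coefficients mod 11: 8·t ≡ 3 (mod 11).
    The inverse of 8 mod 11 is 7 (since 8·7 = 56 = 5·11 + 1), so t ≡ 7·3 = 21 ≡ 10 (mod 11).
    Then x = 173 + 360·10 = 3773, valid modulo lcm(360, 11) = 3960: x ≡ 3773 (mod 3960).
Verify against each original: 3773 mod 9 = 2, 3773 mod 5 = 3, 3773 mod 8 = 5, 3773 mod 11 = 0.

x ≡ 3773 (mod 3960).


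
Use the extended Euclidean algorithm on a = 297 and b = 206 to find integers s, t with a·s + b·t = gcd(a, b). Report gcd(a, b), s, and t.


Euclidean algorithm on (297, 206) — divide until remainder is 0:
  297 = 1 · 206 + 91
  206 = 2 · 91 + 24
  91 = 3 · 24 + 19
  24 = 1 · 19 + 5
  19 = 3 · 5 + 4
  5 = 1 · 4 + 1
  4 = 4 · 1 + 0
gcd(297, 206) = 1.
Track Bezout coefficients alongside the remainders: start with r₀ = 297 = a·1 + b·0 (s = 1, t = 0) and r₁ = 206 = a·0 + b·1 (s = 0, t = 1); each new remainder r_{k+1} = r_{k-1} − q_k·r_k inherits s_{k+1} = s_{k-1} − q_k·s_k, t_{k+1} = t_{k-1} − q_k·t_k, so r_k = a·s_k + b·t_k at every step:
  q = 1: r = 91, s = 1 − 1·0 = 1, t = 0 − 1·1 = -1  (check: 297·1 + 206·(-1) = 91)
  q = 2: r = 24, s = 0 − 2·1 = -2, t = 1 − 2·(-1) = 3  (check: 297·(-2) + 206·3 = 24)
  q = 3: r = 19, s = 1 − 3·(-2) = 7, t = -1 − 3·3 = -10  (check: 297·7 + 206·(-10) = 19)
  q = 1: r = 5, s = -2 − 1·7 = -9, t = 3 − 1·(-10) = 13  (check: 297·(-9) + 206·13 = 5)
  q = 3: r = 4, s = 7 − 3·(-9) = 34, t = -10 − 3·13 = -49  (check: 297·34 + 206·(-49) = 4)
  q = 1: r = 1, s = -9 − 1·34 = -43, t = 13 − 1·(-49) = 62  (check: 297·(-43) + 206·62 = 1)
The row with r = 1 (the gcd) gives the Bezout coefficients s = -43, t = 62.
Result: 297 · (-43) + 206 · (62) = 1.

gcd(297, 206) = 1; s = -43, t = 62 (check: 297·(-43) + 206·62 = 1).


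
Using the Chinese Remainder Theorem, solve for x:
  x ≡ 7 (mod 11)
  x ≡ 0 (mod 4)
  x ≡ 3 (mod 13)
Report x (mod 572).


Moduli 11, 4, 13 are pairwise coprime; by CRT there is a unique solution modulo M = 11 · 4 · 13 = 572.
Solve pairwise, accumulating the modulus:
  Start with x ≡ 7 (mod 11).
  Combine with x ≡ 0 (mod 4): since gcd(11, 4) = 1, we get a unique residue mod 44.
    Write x = 7 + 11·t and substitute into x ≡ 0 (mod 4): 11·t ≡ 0 − 7 = -7 (mod 4).
    Reduce coefficients mod 4: 3·t ≡ 1 (mod 4).
    The inverse of 3 mod 4 is 3 (since 3·3 = 9 = 2·4 + 1), so t ≡ 3·1 = 3 ≡ 3 (mod 4).
    Then x = 7 + 11·3 = 40, valid modulo lcm(11, 4) = 44: x ≡ 40 (mod 44).
  Combine with x ≡ 3 (mod 13): since gcd(44, 13) = 1, we get a unique residue mod 572.
    Write x = 40 + 44·t and substitute into x ≡ 3 (mod 13): 44·t ≡ 3 − 40 = -37 (mod 13).
    Reduce coefficients mod 13: 5·t ≡ 2 (mod 13).
    The inverse of 5 mod 13 is 8 (since 5·8 = 40 = 3·13 + 1), so t ≡ 8·2 = 16 ≡ 3 (mod 13).
    Then x = 40 + 44·3 = 172, valid modulo lcm(44, 13) = 572: x ≡ 172 (mod 572).
Verify: 172 mod 11 = 7 ✓, 172 mod 4 = 0 ✓, 172 mod 13 = 3 ✓.

x ≡ 172 (mod 572).


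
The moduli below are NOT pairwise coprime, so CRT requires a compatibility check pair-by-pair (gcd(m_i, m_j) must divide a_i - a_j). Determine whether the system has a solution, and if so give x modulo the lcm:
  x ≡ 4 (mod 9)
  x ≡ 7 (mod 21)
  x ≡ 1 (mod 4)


Moduli 9, 21, 4 are not pairwise coprime, so CRT works modulo lcm(m_i) when all pairwise compatibility conditions hold.
Pairwise compatibility: gcd(m_i, m_j) must divide a_i - a_j for every pair.
Merge one congruence at a time:
  Start: x ≡ 4 (mod 9).
  Combine with x ≡ 7 (mod 21): gcd(9, 21) = 3; 7 - 4 = 3, which IS divisible by 3, so compatible.
    Write x = 4 + 9·t and substitute into x ≡ 7 (mod 21): 9·t ≡ 7 − 4 = 3 (mod 21).
    Divide the congruence (and modulus) by g = 3: 3·t ≡ 1 (mod 7).
    The inverse of 3 mod 7 is 5 (since 3·5 = 15 = 2·7 + 1), so t ≡ 5·1 = 5 ≡ 5 (mod 7).
    Then x = 4 + 9·5 = 49, valid modulo lcm(9, 21) = 63: x ≡ 49 (mod 63).
  Combine with x ≡ 1 (mod 4): gcd(63, 4) = 1; 1 - 49 = -48, which IS divisible by 1, so compatible.
    Write x = 49 + 63·t and substitute into x ≡ 1 (mod 4): 63·t ≡ 1 − 49 = -48 (mod 4).
    Reduce coefficients mod 4: 3·t ≡ 0 (mod 4).
    The inverse of 3 mod 4 is 3 (since 3·3 = 9 = 2·4 + 1), so t ≡ 3·0 = 0 ≡ 0 (mod 4).
    Then x = 49 + 63·0 = 49, valid modulo lcm(63, 4) = 252: x ≡ 49 (mod 252).
Verify: 49 mod 9 = 4, 49 mod 21 = 7, 49 mod 4 = 1.

x ≡ 49 (mod 252).


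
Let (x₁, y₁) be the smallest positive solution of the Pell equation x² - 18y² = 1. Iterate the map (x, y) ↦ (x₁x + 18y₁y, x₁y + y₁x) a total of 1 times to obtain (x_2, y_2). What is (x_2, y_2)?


Step 1: Find the fundamental solution (x₁, y₁) of x² - 18y² = 1.
  Expand √18 as a continued fraction. a₀ = ⌊√18⌋ = 4; iterate m_{k+1} = d_k·a_k − m_k, d_{k+1} = (18 − m_{k+1}²)/d_k, a_{k+1} = ⌊(a₀ + m_{k+1})/d_{k+1}⌋ (starting m₀ = 0, d₀ = 1), with convergents p_k = a_k·p_{k-1} + p_{k-2}, q_k = a_k·q_{k-1} + q_{k-2} (p₋₁ = 1, q₋₁ = 0):
  k = 0: a₀ = 4; p₀/q₀ = 4/1; p₀² − 18·q₀² = 16 − 18 = -2.
  k = 1: m = 4, d = 2, a = ⌊(4 + 4)/2⌋ = 4; p/q = (4·4 + 1)/(4·1 + 0) = 17/4; p² − 18·q² = 289 − 288 = 1.
  The first convergent with p² − 18·q² = 1 gives the fundamental solution (x₁, y₁) = (17, 4).
Step 2: Apply the recurrence (x_{n+1}, y_{n+1}) = (x₁x_n + 18y₁y_n, x₁y_n + y₁x_n) repeatedly.
  From (x_1, y_1) = (17, 4): x_2 = 17·17 + 18·4·4 = 577; y_2 = 17·4 + 4·17 = 136.
Step 3: Verify x_2² - 18·y_2² = 332929 - 332928 = 1 (should be 1). ✓

(x_1, y_1) = (17, 4); (x_2, y_2) = (577, 136).


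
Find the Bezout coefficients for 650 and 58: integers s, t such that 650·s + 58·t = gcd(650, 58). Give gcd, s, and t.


Euclidean algorithm on (650, 58) — divide until remainder is 0:
  650 = 11 · 58 + 12
  58 = 4 · 12 + 10
  12 = 1 · 10 + 2
  10 = 5 · 2 + 0
gcd(650, 58) = 2.
Track Bezout coefficients alongside the remainders: start with r₀ = 650 = a·1 + b·0 (s = 1, t = 0) and r₁ = 58 = a·0 + b·1 (s = 0, t = 1); each new remainder r_{k+1} = r_{k-1} − q_k·r_k inherits s_{k+1} = s_{k-1} − q_k·s_k, t_{k+1} = t_{k-1} − q_k·t_k, so r_k = a·s_k + b·t_k at every step:
  q = 11: r = 12, s = 1 − 11·0 = 1, t = 0 − 11·1 = -11  (check: 650·1 + 58·(-11) = 12)
  q = 4: r = 10, s = 0 − 4·1 = -4, t = 1 − 4·(-11) = 45  (check: 650·(-4) + 58·45 = 10)
  q = 1: r = 2, s = 1 − 1·(-4) = 5, t = -11 − 1·45 = -56  (check: 650·5 + 58·(-56) = 2)
The row with r = 2 (the gcd) gives the Bezout coefficients s = 5, t = -56.
Result: 650 · (5) + 58 · (-56) = 2.

gcd(650, 58) = 2; s = 5, t = -56 (check: 650·5 + 58·(-56) = 2).


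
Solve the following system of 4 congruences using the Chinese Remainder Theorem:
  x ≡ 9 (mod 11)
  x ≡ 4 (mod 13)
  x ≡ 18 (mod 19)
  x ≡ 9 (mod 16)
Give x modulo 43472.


Product of moduli M = 11 · 13 · 19 · 16 = 43472.
Merge one congruence at a time:
  Start: x ≡ 9 (mod 11).
  Combine with x ≡ 4 (mod 13); new modulus lcm = 143.
    Write x = 9 + 11·t and substitute into x ≡ 4 (mod 13): 11·t ≡ 4 − 9 = -5 (mod 13).
    Reduce coefficients mod 13: 11·t ≡ 8 (mod 13).
    The inverse of 11 mod 13 is 6 (since 11·6 = 66 = 5·13 + 1), so t ≡ 6·8 = 48 ≡ 9 (mod 13).
    Then x = 9 + 11·9 = 108, valid modulo lcm(11, 13) = 143: x ≡ 108 (mod 143).
  Combine with x ≡ 18 (mod 19); new modulus lcm = 2717.
    Write x = 108 + 143·t and substitute into x ≡ 18 (mod 19): 143·t ≡ 18 − 108 = -90 (mod 19).
    Reduce coefficients mod 19: 10·t ≡ 5 (mod 19).
    The inverse of 10 mod 19 is 2 (since 10·2 = 20 = 1·19 + 1), so t ≡ 2·5 = 10 ≡ 10 (mod 19).
    Then x = 108 + 143·10 = 1538, valid modulo lcm(143, 19) = 2717: x ≡ 1538 (mod 2717).
  Combine with x ≡ 9 (mod 16); new modulus lcm = 43472.
    Write x = 1538 + 2717·t and substitute into x ≡ 9 (mod 16): 2717·t ≡ 9 − 1538 = -1529 (mod 16).
    Reduce coefficients mod 16: 13·t ≡ 7 (mod 16).
    The inverse of 13 mod 16 is 5 (since 13·5 = 65 = 4·16 + 1), so t ≡ 5·7 = 35 ≡ 3 (mod 16).
    Then x = 1538 + 2717·3 = 9689, valid modulo lcm(2717, 16) = 43472: x ≡ 9689 (mod 43472).
Verify against each original: 9689 mod 11 = 9, 9689 mod 13 = 4, 9689 mod 19 = 18, 9689 mod 16 = 9.

x ≡ 9689 (mod 43472).


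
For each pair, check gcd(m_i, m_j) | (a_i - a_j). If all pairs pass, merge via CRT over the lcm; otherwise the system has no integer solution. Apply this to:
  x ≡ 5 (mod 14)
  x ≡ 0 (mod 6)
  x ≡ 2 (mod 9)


Moduli 14, 6, 9 are not pairwise coprime, so CRT works modulo lcm(m_i) when all pairwise compatibility conditions hold.
Pairwise compatibility: gcd(m_i, m_j) must divide a_i - a_j for every pair.
Merge one congruence at a time:
  Start: x ≡ 5 (mod 14).
  Combine with x ≡ 0 (mod 6): gcd(14, 6) = 2, and 0 - 5 = -5 is NOT divisible by 2.
    ⇒ system is inconsistent (no integer solution).

No solution (the system is inconsistent).


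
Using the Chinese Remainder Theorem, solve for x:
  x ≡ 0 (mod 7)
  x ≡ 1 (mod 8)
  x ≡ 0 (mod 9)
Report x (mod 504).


Moduli 7, 8, 9 are pairwise coprime; by CRT there is a unique solution modulo M = 7 · 8 · 9 = 504.
Solve pairwise, accumulating the modulus:
  Start with x ≡ 0 (mod 7).
  Combine with x ≡ 1 (mod 8): since gcd(7, 8) = 1, we get a unique residue mod 56.
    Write x = 0 + 7·t and substitute into x ≡ 1 (mod 8): 7·t ≡ 1 − 0 = 1 (mod 8).
    The inverse of 7 mod 8 is 7 (since 7·7 = 49 = 6·8 + 1), so t ≡ 7·1 = 7 ≡ 7 (mod 8).
    Then x = 0 + 7·7 = 49, valid modulo lcm(7, 8) = 56: x ≡ 49 (mod 56).
  Combine with x ≡ 0 (mod 9): since gcd(56, 9) = 1, we get a unique residue mod 504.
    Write x = 49 + 56·t and substitute into x ≡ 0 (mod 9): 56·t ≡ 0 − 49 = -49 (mod 9).
    Reduce coefficients mod 9: 2·t ≡ 5 (mod 9).
    The inverse of 2 mod 9 is 5 (since 2·5 = 10 = 1·9 + 1), so t ≡ 5·5 = 25 ≡ 7 (mod 9).
    Then x = 49 + 56·7 = 441, valid modulo lcm(56, 9) = 504: x ≡ 441 (mod 504).
Verify: 441 mod 7 = 0 ✓, 441 mod 8 = 1 ✓, 441 mod 9 = 0 ✓.

x ≡ 441 (mod 504).


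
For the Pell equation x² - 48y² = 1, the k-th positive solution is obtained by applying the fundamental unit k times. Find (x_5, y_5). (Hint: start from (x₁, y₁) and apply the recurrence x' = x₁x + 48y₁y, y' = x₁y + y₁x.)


Step 1: Find the fundamental solution (x₁, y₁) of x² - 48y² = 1.
  Expand √48 as a continued fraction. a₀ = ⌊√48⌋ = 6; iterate m_{k+1} = d_k·a_k − m_k, d_{k+1} = (48 − m_{k+1}²)/d_k, a_{k+1} = ⌊(a₀ + m_{k+1})/d_{k+1}⌋ (starting m₀ = 0, d₀ = 1), with convergents p_k = a_k·p_{k-1} + p_{k-2}, q_k = a_k·q_{k-1} + q_{k-2} (p₋₁ = 1, q₋₁ = 0):
  k = 0: a₀ = 6; p₀/q₀ = 6/1; p₀² − 48·q₀² = 36 − 48 = -12.
  k = 1: m = 6, d = 12, a = ⌊(6 + 6)/12⌋ = 1; p/q = (1·6 + 1)/(1·1 + 0) = 7/1; p² − 48·q² = 49 − 48 = 1.
  The first convergent with p² − 48·q² = 1 gives the fundamental solution (x₁, y₁) = (7, 1).
Step 2: Apply the recurrence (x_{n+1}, y_{n+1}) = (x₁x_n + 48y₁y_n, x₁y_n + y₁x_n) repeatedly.
  From (x_1, y_1) = (7, 1): x_2 = 7·7 + 48·1·1 = 97; y_2 = 7·1 + 1·7 = 14.
  From (x_2, y_2) = (97, 14): x_3 = 7·97 + 48·1·14 = 1351; y_3 = 7·14 + 1·97 = 195.
  From (x_3, y_3) = (1351, 195): x_4 = 7·1351 + 48·1·195 = 18817; y_4 = 7·195 + 1·1351 = 2716.
  From (x_4, y_4) = (18817, 2716): x_5 = 7·18817 + 48·1·2716 = 262087; y_5 = 7·2716 + 1·18817 = 37829.
Step 3: Verify x_5² - 48·y_5² = 68689595569 - 68689595568 = 1 (should be 1). ✓

(x_1, y_1) = (7, 1); (x_5, y_5) = (262087, 37829).


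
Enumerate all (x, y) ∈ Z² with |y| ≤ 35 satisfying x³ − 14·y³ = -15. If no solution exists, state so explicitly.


The equation is x³ - 14y³ = -15. For fixed y, x³ = 14·y³ − 15, so a solution requires the RHS to be a perfect cube.
Strategy: iterate y from -35 to 35, compute RHS = 14·y³ − 15, and check whether it is a (positive or negative) perfect cube.
Check small values of y:
  y = 0: RHS = -15 is not a perfect cube.
  y = 1: RHS = -1 = (-1)³ ⇒ x = -1 works.
  y = -1: RHS = -29 is not a perfect cube.
  y = 2: RHS = 97 is not a perfect cube.
  y = -2: RHS = -127 is not a perfect cube.
  y = 3: RHS = 363 is not a perfect cube.
  y = -3: RHS = -393 is not a perfect cube.
Continuing the search up to |y| = 35 finds no further solutions beyond those listed.
Collected solutions: (-1, 1).

Solutions (with |y| ≤ 35): (-1, 1).


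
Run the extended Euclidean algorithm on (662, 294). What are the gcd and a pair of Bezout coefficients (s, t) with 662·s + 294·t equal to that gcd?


Euclidean algorithm on (662, 294) — divide until remainder is 0:
  662 = 2 · 294 + 74
  294 = 3 · 74 + 72
  74 = 1 · 72 + 2
  72 = 36 · 2 + 0
gcd(662, 294) = 2.
Track Bezout coefficients alongside the remainders: start with r₀ = 662 = a·1 + b·0 (s = 1, t = 0) and r₁ = 294 = a·0 + b·1 (s = 0, t = 1); each new remainder r_{k+1} = r_{k-1} − q_k·r_k inherits s_{k+1} = s_{k-1} − q_k·s_k, t_{k+1} = t_{k-1} − q_k·t_k, so r_k = a·s_k + b·t_k at every step:
  q = 2: r = 74, s = 1 − 2·0 = 1, t = 0 − 2·1 = -2  (check: 662·1 + 294·(-2) = 74)
  q = 3: r = 72, s = 0 − 3·1 = -3, t = 1 − 3·(-2) = 7  (check: 662·(-3) + 294·7 = 72)
  q = 1: r = 2, s = 1 − 1·(-3) = 4, t = -2 − 1·7 = -9  (check: 662·4 + 294·(-9) = 2)
The row with r = 2 (the gcd) gives the Bezout coefficients s = 4, t = -9.
Result: 662 · (4) + 294 · (-9) = 2.

gcd(662, 294) = 2; s = 4, t = -9 (check: 662·4 + 294·(-9) = 2).


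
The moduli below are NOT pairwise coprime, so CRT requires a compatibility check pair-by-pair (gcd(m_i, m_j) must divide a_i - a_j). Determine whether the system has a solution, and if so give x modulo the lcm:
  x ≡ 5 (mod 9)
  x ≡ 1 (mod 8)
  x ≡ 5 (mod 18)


Moduli 9, 8, 18 are not pairwise coprime, so CRT works modulo lcm(m_i) when all pairwise compatibility conditions hold.
Pairwise compatibility: gcd(m_i, m_j) must divide a_i - a_j for every pair.
Merge one congruence at a time:
  Start: x ≡ 5 (mod 9).
  Combine with x ≡ 1 (mod 8): gcd(9, 8) = 1; 1 - 5 = -4, which IS divisible by 1, so compatible.
    Write x = 5 + 9·t and substitute into x ≡ 1 (mod 8): 9·t ≡ 1 − 5 = -4 (mod 8).
    Reduce coefficients mod 8: 1·t ≡ 4 (mod 8).
    So t ≡ 4 (mod 8).
    Then x = 5 + 9·4 = 41, valid modulo lcm(9, 8) = 72: x ≡ 41 (mod 72).
  Combine with x ≡ 5 (mod 18): gcd(72, 18) = 18; 5 - 41 = -36, which IS divisible by 18, so compatible.
    Write x = 41 + 72·t and substitute into x ≡ 5 (mod 18): 72·t ≡ 5 − 41 = -36 (mod 18).
    Divide the congruence (and modulus) by g = 18: 4·t ≡ -2 (mod 1).
    Modulo 1 every t works; take t = 0.
    Then x = 41 + 72·0 = 41, valid modulo lcm(72, 18) = 72: x ≡ 41 (mod 72).
Verify: 41 mod 9 = 5, 41 mod 8 = 1, 41 mod 18 = 5.

x ≡ 41 (mod 72).


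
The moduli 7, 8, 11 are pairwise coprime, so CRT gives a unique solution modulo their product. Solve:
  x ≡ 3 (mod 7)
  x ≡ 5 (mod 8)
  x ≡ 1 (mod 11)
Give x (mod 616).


Moduli 7, 8, 11 are pairwise coprime; by CRT there is a unique solution modulo M = 7 · 8 · 11 = 616.
Solve pairwise, accumulating the modulus:
  Start with x ≡ 3 (mod 7).
  Combine with x ≡ 5 (mod 8): since gcd(7, 8) = 1, we get a unique residue mod 56.
    Write x = 3 + 7·t and substitute into x ≡ 5 (mod 8): 7·t ≡ 5 − 3 = 2 (mod 8).
    The inverse of 7 mod 8 is 7 (since 7·7 = 49 = 6·8 + 1), so t ≡ 7·2 = 14 ≡ 6 (mod 8).
    Then x = 3 + 7·6 = 45, valid modulo lcm(7, 8) = 56: x ≡ 45 (mod 56).
  Combine with x ≡ 1 (mod 11): since gcd(56, 11) = 1, we get a unique residue mod 616.
    Write x = 45 + 56·t and substitute into x ≡ 1 (mod 11): 56·t ≡ 1 − 45 = -44 (mod 11).
    Reduce coefficients mod 11: 1·t ≡ 0 (mod 11).
    So t ≡ 0 (mod 11).
    Then x = 45 + 56·0 = 45, valid modulo lcm(56, 11) = 616: x ≡ 45 (mod 616).
Verify: 45 mod 7 = 3 ✓, 45 mod 8 = 5 ✓, 45 mod 11 = 1 ✓.

x ≡ 45 (mod 616).


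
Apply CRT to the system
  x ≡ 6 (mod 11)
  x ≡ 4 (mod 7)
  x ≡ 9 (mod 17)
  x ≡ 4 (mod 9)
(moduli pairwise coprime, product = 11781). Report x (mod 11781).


Product of moduli M = 11 · 7 · 17 · 9 = 11781.
Merge one congruence at a time:
  Start: x ≡ 6 (mod 11).
  Combine with x ≡ 4 (mod 7); new modulus lcm = 77.
    Write x = 6 + 11·t and substitute into x ≡ 4 (mod 7): 11·t ≡ 4 − 6 = -2 (mod 7).
    Reduce coefficients mod 7: 4·t ≡ 5 (mod 7).
    The inverse of 4 mod 7 is 2 (since 4·2 = 8 = 1·7 + 1), so t ≡ 2·5 = 10 ≡ 3 (mod 7).
    Then x = 6 + 11·3 = 39, valid modulo lcm(11, 7) = 77: x ≡ 39 (mod 77).
  Combine with x ≡ 9 (mod 17); new modulus lcm = 1309.
    Write x = 39 + 77·t and substitute into x ≡ 9 (mod 17): 77·t ≡ 9 − 39 = -30 (mod 17).
    Reduce coefficients mod 17: 9·t ≡ 4 (mod 17).
    The inverse of 9 mod 17 is 2 (since 9·2 = 18 = 1·17 + 1), so t ≡ 2·4 = 8 ≡ 8 (mod 17).
    Then x = 39 + 77·8 = 655, valid modulo lcm(77, 17) = 1309: x ≡ 655 (mod 1309).
  Combine with x ≡ 4 (mod 9); new modulus lcm = 11781.
    Write x = 655 + 1309·t and substitute into x ≡ 4 (mod 9): 1309·t ≡ 4 − 655 = -651 (mod 9).
    Reduce coefficients mod 9: 4·t ≡ 6 (mod 9).
    The inverse of 4 mod 9 is 7 (since 4·7 = 28 = 3·9 + 1), so t ≡ 7·6 = 42 ≡ 6 (mod 9).
    Then x = 655 + 1309·6 = 8509, valid modulo lcm(1309, 9) = 11781: x ≡ 8509 (mod 11781).
Verify against each original: 8509 mod 11 = 6, 8509 mod 7 = 4, 8509 mod 17 = 9, 8509 mod 9 = 4.

x ≡ 8509 (mod 11781).


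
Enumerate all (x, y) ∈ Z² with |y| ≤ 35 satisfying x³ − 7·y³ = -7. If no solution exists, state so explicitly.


The equation is x³ - 7y³ = -7. For fixed y, x³ = 7·y³ − 7, so a solution requires the RHS to be a perfect cube.
Strategy: iterate y from -35 to 35, compute RHS = 7·y³ − 7, and check whether it is a (positive or negative) perfect cube.
Check small values of y:
  y = 0: RHS = -7 is not a perfect cube.
  y = 1: RHS = 0 = (0)³ ⇒ x = 0 works.
  y = -1: RHS = -14 is not a perfect cube.
  y = 2: RHS = 49 is not a perfect cube.
  y = -2: RHS = -63 is not a perfect cube.
  y = 3: RHS = 182 is not a perfect cube.
  y = -3: RHS = -196 is not a perfect cube.
Continuing the search up to |y| = 35 finds no further solutions beyond those listed.
Collected solutions: (0, 1).

Solutions (with |y| ≤ 35): (0, 1).


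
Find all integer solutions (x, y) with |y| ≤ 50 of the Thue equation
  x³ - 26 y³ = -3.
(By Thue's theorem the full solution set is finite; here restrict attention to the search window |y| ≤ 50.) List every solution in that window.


The equation is x³ - 26y³ = -3. For fixed y, x³ = 26·y³ − 3, so a solution requires the RHS to be a perfect cube.
Strategy: iterate y from -50 to 50, compute RHS = 26·y³ − 3, and check whether it is a (positive or negative) perfect cube.
Check small values of y:
  y = 0: RHS = -3 is not a perfect cube.
  y = 1: RHS = 23 is not a perfect cube.
  y = -1: RHS = -29 is not a perfect cube.
  y = 2: RHS = 205 is not a perfect cube.
  y = -2: RHS = -211 is not a perfect cube.
  y = 3: RHS = 699 is not a perfect cube.
  y = -3: RHS = -705 is not a perfect cube.
Continuing the search up to |y| = 50 finds no solutions either.
No (x, y) in the scanned range satisfies the equation.

No integer solutions with |y| ≤ 50.


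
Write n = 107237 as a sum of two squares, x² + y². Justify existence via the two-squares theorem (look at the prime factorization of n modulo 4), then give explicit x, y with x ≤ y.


Step 1: Factor n = 107237 = 13 · 73 · 113.
Step 2: Check the mod-4 condition on each prime factor: 13 ≡ 1 (mod 4), exponent 1; 73 ≡ 1 (mod 4), exponent 1; 113 ≡ 1 (mod 4), exponent 1.
All primes ≡ 3 (mod 4) appear to even exponent (or don't appear), so by the two-squares theorem n IS expressible as a sum of two squares.
Step 3: Build a representation. Here n = 13 · 73 · 113 is a product of primes ≡ 1 (mod 4). Each prime p ≡ 1 (mod 4) is itself a sum of two squares; find a² by testing p − a² for a perfect square:
  13: 13 − 1² = 12, 13 − 2² = 9 = 3² ⇒ 13 = 2² + 3².
  73: 73 − 1² = 72, 73 − 2² = 69, 73 − 3² = 64 = 8² ⇒ 73 = 3² + 8².
  113: 113 − 1² = 112, 113 − 2² = 109, 113 − 3² = 104, 113 − 4² = 97, 113 − 5² = 88, 113 − 6² = 77, 113 − 7² = 64 = 8² ⇒ 113 = 7² + 8².
  Combine using the Brahmagupta–Fibonacci identity (a² + b²)(c² + d²) = (ac − bd)² + (ad + bc)² = (ac + bd)² + (ad − bc)²:
  13 · 73 = 949: from (2² + 3²)(3² + 8²), take (2·3 − 3·8, 2·8 + 3·3) = (6 − 24, 16 + 9) = (-18, 25); dropping signs (only squares matter) gives (18, 25); check 18² + 25² = 324 + 625 = 949 ✓.
  949 · 113 = 107237: from (18² + 25²)(7² + 8²), take (18·7 − 25·8, 18·8 + 25·7) = (126 − 200, 144 + 175) = (-74, 319); dropping signs (only squares matter) gives (74, 319); check 74² + 319² = 5476 + 101761 = 107237 ✓.
Step 4: Order so x ≤ y and verify: 74² + 319² = 5476 + 101761 = 107237 = n. ✓

n = 107237 = 74² + 319² (one valid representation with x ≤ y).


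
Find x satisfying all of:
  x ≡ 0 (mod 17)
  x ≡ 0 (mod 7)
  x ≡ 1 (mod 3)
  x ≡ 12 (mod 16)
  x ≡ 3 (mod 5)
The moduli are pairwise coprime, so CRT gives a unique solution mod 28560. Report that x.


Product of moduli M = 17 · 7 · 3 · 16 · 5 = 28560.
Merge one congruence at a time:
  Start: x ≡ 0 (mod 17).
  Combine with x ≡ 0 (mod 7); new modulus lcm = 119.
    Write x = 0 + 17·t and substitute into x ≡ 0 (mod 7): 17·t ≡ 0 − 0 = 0 (mod 7).
    Reduce coefficients mod 7: 3·t ≡ 0 (mod 7).
    The inverse of 3 mod 7 is 5 (since 3·5 = 15 = 2·7 + 1), so t ≡ 5·0 = 0 ≡ 0 (mod 7).
    Then x = 0 + 17·0 = 0, valid modulo lcm(17, 7) = 119: x ≡ 0 (mod 119).
  Combine with x ≡ 1 (mod 3); new modulus lcm = 357.
    Write x = 0 + 119·t and substitute into x ≡ 1 (mod 3): 119·t ≡ 1 − 0 = 1 (mod 3).
    Reduce coefficients mod 3: 2·t ≡ 1 (mod 3).
    The inverse of 2 mod 3 is 2 (since 2·2 = 4 = 1·3 + 1), so t ≡ 2·1 = 2 ≡ 2 (mod 3).
    Then x = 0 + 119·2 = 238, valid modulo lcm(119, 3) = 357: x ≡ 238 (mod 357).
  Combine with x ≡ 12 (mod 16); new modulus lcm = 5712.
    Write x = 238 + 357·t and substitute into x ≡ 12 (mod 16): 357·t ≡ 12 − 238 = -226 (mod 16).
    Reduce coefficients mod 16: 5·t ≡ 14 (mod 16).
    The inverse of 5 mod 16 is 13 (since 5·13 = 65 = 4·16 + 1), so t ≡ 13·14 = 182 ≡ 6 (mod 16).
    Then x = 238 + 357·6 = 2380, valid modulo lcm(357, 16) = 5712: x ≡ 2380 (mod 5712).
  Combine with x ≡ 3 (mod 5); new modulus lcm = 28560.
    Write x = 2380 + 5712·t and substitute into x ≡ 3 (mod 5): 5712·t ≡ 3 − 2380 = -2377 (mod 5).
    Reduce coefficients mod 5: 2·t ≡ 3 (mod 5).
    The inverse of 2 mod 5 is 3 (since 2·3 = 6 = 1·5 + 1), so t ≡ 3·3 = 9 ≡ 4 (mod 5).
    Then x = 2380 + 5712·4 = 25228, valid modulo lcm(5712, 5) = 28560: x ≡ 25228 (mod 28560).
Verify against each original: 25228 mod 17 = 0, 25228 mod 7 = 0, 25228 mod 3 = 1, 25228 mod 16 = 12, 25228 mod 5 = 3.

x ≡ 25228 (mod 28560).


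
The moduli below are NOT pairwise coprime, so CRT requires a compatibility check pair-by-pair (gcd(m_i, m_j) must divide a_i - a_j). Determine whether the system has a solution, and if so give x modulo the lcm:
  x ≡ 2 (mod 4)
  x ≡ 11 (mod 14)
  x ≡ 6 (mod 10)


Moduli 4, 14, 10 are not pairwise coprime, so CRT works modulo lcm(m_i) when all pairwise compatibility conditions hold.
Pairwise compatibility: gcd(m_i, m_j) must divide a_i - a_j for every pair.
Merge one congruence at a time:
  Start: x ≡ 2 (mod 4).
  Combine with x ≡ 11 (mod 14): gcd(4, 14) = 2, and 11 - 2 = 9 is NOT divisible by 2.
    ⇒ system is inconsistent (no integer solution).

No solution (the system is inconsistent).


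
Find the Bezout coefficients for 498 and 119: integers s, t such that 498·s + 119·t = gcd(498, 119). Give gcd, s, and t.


Euclidean algorithm on (498, 119) — divide until remainder is 0:
  498 = 4 · 119 + 22
  119 = 5 · 22 + 9
  22 = 2 · 9 + 4
  9 = 2 · 4 + 1
  4 = 4 · 1 + 0
gcd(498, 119) = 1.
Track Bezout coefficients alongside the remainders: start with r₀ = 498 = a·1 + b·0 (s = 1, t = 0) and r₁ = 119 = a·0 + b·1 (s = 0, t = 1); each new remainder r_{k+1} = r_{k-1} − q_k·r_k inherits s_{k+1} = s_{k-1} − q_k·s_k, t_{k+1} = t_{k-1} − q_k·t_k, so r_k = a·s_k + b·t_k at every step:
  q = 4: r = 22, s = 1 − 4·0 = 1, t = 0 − 4·1 = -4  (check: 498·1 + 119·(-4) = 22)
  q = 5: r = 9, s = 0 − 5·1 = -5, t = 1 − 5·(-4) = 21  (check: 498·(-5) + 119·21 = 9)
  q = 2: r = 4, s = 1 − 2·(-5) = 11, t = -4 − 2·21 = -46  (check: 498·11 + 119·(-46) = 4)
  q = 2: r = 1, s = -5 − 2·11 = -27, t = 21 − 2·(-46) = 113  (check: 498·(-27) + 119·113 = 1)
The row with r = 1 (the gcd) gives the Bezout coefficients s = -27, t = 113.
Result: 498 · (-27) + 119 · (113) = 1.

gcd(498, 119) = 1; s = -27, t = 113 (check: 498·(-27) + 119·113 = 1).


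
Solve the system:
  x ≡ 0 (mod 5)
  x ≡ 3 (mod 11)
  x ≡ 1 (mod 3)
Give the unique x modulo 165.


Moduli 5, 11, 3 are pairwise coprime; by CRT there is a unique solution modulo M = 5 · 11 · 3 = 165.
Solve pairwise, accumulating the modulus:
  Start with x ≡ 0 (mod 5).
  Combine with x ≡ 3 (mod 11): since gcd(5, 11) = 1, we get a unique residue mod 55.
    Write x = 0 + 5·t and substitute into x ≡ 3 (mod 11): 5·t ≡ 3 − 0 = 3 (mod 11).
    The inverse of 5 mod 11 is 9 (since 5·9 = 45 = 4·11 + 1), so t ≡ 9·3 = 27 ≡ 5 (mod 11).
    Then x = 0 + 5·5 = 25, valid modulo lcm(5, 11) = 55: x ≡ 25 (mod 55).
  Combine with x ≡ 1 (mod 3): since gcd(55, 3) = 1, we get a unique residue mod 165.
    Write x = 25 + 55·t and substitute into x ≡ 1 (mod 3): 55·t ≡ 1 − 25 = -24 (mod 3).
    Reduce coefficients mod 3: 1·t ≡ 0 (mod 3).
    So t ≡ 0 (mod 3).
    Then x = 25 + 55·0 = 25, valid modulo lcm(55, 3) = 165: x ≡ 25 (mod 165).
Verify: 25 mod 5 = 0 ✓, 25 mod 11 = 3 ✓, 25 mod 3 = 1 ✓.

x ≡ 25 (mod 165).


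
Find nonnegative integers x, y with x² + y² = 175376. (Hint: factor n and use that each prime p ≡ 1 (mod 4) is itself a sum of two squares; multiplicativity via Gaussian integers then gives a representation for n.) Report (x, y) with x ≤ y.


Step 1: Factor n = 175376 = 2^4 · 97 · 113.
Step 2: Check the mod-4 condition on each prime factor: 2 = 2 (special); 97 ≡ 1 (mod 4), exponent 1; 113 ≡ 1 (mod 4), exponent 1.
All primes ≡ 3 (mod 4) appear to even exponent (or don't appear), so by the two-squares theorem n IS expressible as a sum of two squares.
Step 3: Build a representation. Group n = k² · m with k = 4 and m = 97 · 113 = 10961 (a product of primes ≡ 1 (mod 4)); a representation of m scales to one of n via (k·x)² + (k·y)² = k²(x² + y²). Each prime p ≡ 1 (mod 4) is itself a sum of two squares; find a² by testing p − a² for a perfect square:
  97: 97 − 1² = 96, 97 − 2² = 93, 97 − 3² = 88, 97 − 4² = 81 = 9² ⇒ 97 = 4² + 9².
  113: 113 − 1² = 112, 113 − 2² = 109, 113 − 3² = 104, 113 − 4² = 97, 113 − 5² = 88, 113 − 6² = 77, 113 − 7² = 64 = 8² ⇒ 113 = 7² + 8².
  Combine using the Brahmagupta–Fibonacci identity (a² + b²)(c² + d²) = (ac − bd)² + (ad + bc)² = (ac + bd)² + (ad − bc)²:
  97 · 113 = 10961: from (4² + 9²)(7² + 8²), take (4·7 − 9·8, 4·8 + 9·7) = (28 − 72, 32 + 63) = (-44, 95); dropping signs (only squares matter) gives (44, 95); check 44² + 95² = 1936 + 9025 = 10961 ✓.
  Scale by k = 4: (4·44, 4·95) = (176, 380).
Step 4: Order so x ≤ y and verify: 176² + 380² = 30976 + 144400 = 175376 = n. ✓

n = 175376 = 176² + 380² (one valid representation with x ≤ y).


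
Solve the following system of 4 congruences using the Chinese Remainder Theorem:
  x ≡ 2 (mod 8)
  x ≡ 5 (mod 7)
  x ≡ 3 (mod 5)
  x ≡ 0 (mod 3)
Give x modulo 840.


Product of moduli M = 8 · 7 · 5 · 3 = 840.
Merge one congruence at a time:
  Start: x ≡ 2 (mod 8).
  Combine with x ≡ 5 (mod 7); new modulus lcm = 56.
    Write x = 2 + 8·t and substitute into x ≡ 5 (mod 7): 8·t ≡ 5 − 2 = 3 (mod 7).
    Reduce coefficients mod 7: 1·t ≡ 3 (mod 7).
    So t ≡ 3 (mod 7).
    Then x = 2 + 8·3 = 26, valid modulo lcm(8, 7) = 56: x ≡ 26 (mod 56).
  Combine with x ≡ 3 (mod 5); new modulus lcm = 280.
    Write x = 26 + 56·t and substitute into x ≡ 3 (mod 5): 56·t ≡ 3 − 26 = -23 (mod 5).
    Reduce coefficients mod 5: 1·t ≡ 2 (mod 5).
    So t ≡ 2 (mod 5).
    Then x = 26 + 56·2 = 138, valid modulo lcm(56, 5) = 280: x ≡ 138 (mod 280).
  Combine with x ≡ 0 (mod 3); new modulus lcm = 840.
    Write x = 138 + 280·t and substitute into x ≡ 0 (mod 3): 280·t ≡ 0 − 138 = -138 (mod 3).
    Reduce coefficients mod 3: 1·t ≡ 0 (mod 3).
    So t ≡ 0 (mod 3).
    Then x = 138 + 280·0 = 138, valid modulo lcm(280, 3) = 840: x ≡ 138 (mod 840).
Verify against each original: 138 mod 8 = 2, 138 mod 7 = 5, 138 mod 5 = 3, 138 mod 3 = 0.

x ≡ 138 (mod 840).


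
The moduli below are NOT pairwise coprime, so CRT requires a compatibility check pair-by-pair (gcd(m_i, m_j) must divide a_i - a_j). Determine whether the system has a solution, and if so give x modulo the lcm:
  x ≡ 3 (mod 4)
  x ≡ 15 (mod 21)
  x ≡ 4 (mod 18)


Moduli 4, 21, 18 are not pairwise coprime, so CRT works modulo lcm(m_i) when all pairwise compatibility conditions hold.
Pairwise compatibility: gcd(m_i, m_j) must divide a_i - a_j for every pair.
Merge one congruence at a time:
  Start: x ≡ 3 (mod 4).
  Combine with x ≡ 15 (mod 21): gcd(4, 21) = 1; 15 - 3 = 12, which IS divisible by 1, so compatible.
    Write x = 3 + 4·t and substitute into x ≡ 15 (mod 21): 4·t ≡ 15 − 3 = 12 (mod 21).
    The inverse of 4 mod 21 is 16 (since 4·16 = 64 = 3·21 + 1), so t ≡ 16·12 = 192 ≡ 3 (mod 21).
    Then x = 3 + 4·3 = 15, valid modulo lcm(4, 21) = 84: x ≡ 15 (mod 84).
  Combine with x ≡ 4 (mod 18): gcd(84, 18) = 6, and 4 - 15 = -11 is NOT divisible by 6.
    ⇒ system is inconsistent (no integer solution).

No solution (the system is inconsistent).


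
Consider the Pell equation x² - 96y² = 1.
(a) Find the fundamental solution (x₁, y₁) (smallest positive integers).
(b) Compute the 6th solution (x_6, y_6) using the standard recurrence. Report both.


Step 1: Find the fundamental solution (x₁, y₁) of x² - 96y² = 1.
  Expand √96 as a continued fraction. a₀ = ⌊√96⌋ = 9; iterate m_{k+1} = d_k·a_k − m_k, d_{k+1} = (96 − m_{k+1}²)/d_k, a_{k+1} = ⌊(a₀ + m_{k+1})/d_{k+1}⌋ (starting m₀ = 0, d₀ = 1), with convergents p_k = a_k·p_{k-1} + p_{k-2}, q_k = a_k·q_{k-1} + q_{k-2} (p₋₁ = 1, q₋₁ = 0):
  k = 0: a₀ = 9; p₀/q₀ = 9/1; p₀² − 96·q₀² = 81 − 96 = -15.
  k = 1: m = 9, d = 15, a = ⌊(9 + 9)/15⌋ = 1; p/q = (1·9 + 1)/(1·1 + 0) = 10/1; p² − 96·q² = 100 − 96 = 4.
  k = 2: m = 6, d = 4, a = ⌊(9 + 6)/4⌋ = 3; p/q = (3·10 + 9)/(3·1 + 1) = 39/4; p² − 96·q² = 1521 − 1536 = -15.
  k = 3: m = 6, d = 15, a = ⌊(9 + 6)/15⌋ = 1; p/q = (1·39 + 10)/(1·4 + 1) = 49/5; p² − 96·q² = 2401 − 2400 = 1.
  The first convergent with p² − 96·q² = 1 gives the fundamental solution (x₁, y₁) = (49, 5).
Step 2: Apply the recurrence (x_{n+1}, y_{n+1}) = (x₁x_n + 96y₁y_n, x₁y_n + y₁x_n) repeatedly.
  From (x_1, y_1) = (49, 5): x_2 = 49·49 + 96·5·5 = 4801; y_2 = 49·5 + 5·49 = 490.
  From (x_2, y_2) = (4801, 490): x_3 = 49·4801 + 96·5·490 = 470449; y_3 = 49·490 + 5·4801 = 48015.
  From (x_3, y_3) = (470449, 48015): x_4 = 49·470449 + 96·5·48015 = 46099201; y_4 = 49·48015 + 5·470449 = 4704980.
  From (x_4, y_4) = (46099201, 4704980): x_5 = 49·46099201 + 96·5·4704980 = 4517251249; y_5 = 49·4704980 + 5·46099201 = 461040025.
  From (x_5, y_5) = (4517251249, 461040025): x_6 = 49·4517251249 + 96·5·461040025 = 442644523201; y_6 = 49·461040025 + 5·4517251249 = 45177217470.
Step 3: Verify x_6² - 96·y_6² = 195934173919840627286401 - 195934173919840627286400 = 1 (should be 1). ✓

(x_1, y_1) = (49, 5); (x_6, y_6) = (442644523201, 45177217470).


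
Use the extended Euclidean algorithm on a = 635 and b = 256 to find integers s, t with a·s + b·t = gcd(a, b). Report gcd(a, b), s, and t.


Euclidean algorithm on (635, 256) — divide until remainder is 0:
  635 = 2 · 256 + 123
  256 = 2 · 123 + 10
  123 = 12 · 10 + 3
  10 = 3 · 3 + 1
  3 = 3 · 1 + 0
gcd(635, 256) = 1.
Track Bezout coefficients alongside the remainders: start with r₀ = 635 = a·1 + b·0 (s = 1, t = 0) and r₁ = 256 = a·0 + b·1 (s = 0, t = 1); each new remainder r_{k+1} = r_{k-1} − q_k·r_k inherits s_{k+1} = s_{k-1} − q_k·s_k, t_{k+1} = t_{k-1} − q_k·t_k, so r_k = a·s_k + b·t_k at every step:
  q = 2: r = 123, s = 1 − 2·0 = 1, t = 0 − 2·1 = -2  (check: 635·1 + 256·(-2) = 123)
  q = 2: r = 10, s = 0 − 2·1 = -2, t = 1 − 2·(-2) = 5  (check: 635·(-2) + 256·5 = 10)
  q = 12: r = 3, s = 1 − 12·(-2) = 25, t = -2 − 12·5 = -62  (check: 635·25 + 256·(-62) = 3)
  q = 3: r = 1, s = -2 − 3·25 = -77, t = 5 − 3·(-62) = 191  (check: 635·(-77) + 256·191 = 1)
The row with r = 1 (the gcd) gives the Bezout coefficients s = -77, t = 191.
Result: 635 · (-77) + 256 · (191) = 1.

gcd(635, 256) = 1; s = -77, t = 191 (check: 635·(-77) + 256·191 = 1).


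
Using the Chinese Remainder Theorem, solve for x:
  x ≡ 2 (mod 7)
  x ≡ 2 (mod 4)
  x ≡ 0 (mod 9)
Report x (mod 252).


Moduli 7, 4, 9 are pairwise coprime; by CRT there is a unique solution modulo M = 7 · 4 · 9 = 252.
Solve pairwise, accumulating the modulus:
  Start with x ≡ 2 (mod 7).
  Combine with x ≡ 2 (mod 4): since gcd(7, 4) = 1, we get a unique residue mod 28.
    Write x = 2 + 7·t and substitute into x ≡ 2 (mod 4): 7·t ≡ 2 − 2 = 0 (mod 4).
    Reduce coefficients mod 4: 3·t ≡ 0 (mod 4).
    The inverse of 3 mod 4 is 3 (since 3·3 = 9 = 2·4 + 1), so t ≡ 3·0 = 0 ≡ 0 (mod 4).
    Then x = 2 + 7·0 = 2, valid modulo lcm(7, 4) = 28: x ≡ 2 (mod 28).
  Combine with x ≡ 0 (mod 9): since gcd(28, 9) = 1, we get a unique residue mod 252.
    Write x = 2 + 28·t and substitute into x ≡ 0 (mod 9): 28·t ≡ 0 − 2 = -2 (mod 9).
    Reduce coefficients mod 9: 1·t ≡ 7 (mod 9).
    So t ≡ 7 (mod 9).
    Then x = 2 + 28·7 = 198, valid modulo lcm(28, 9) = 252: x ≡ 198 (mod 252).
Verify: 198 mod 7 = 2 ✓, 198 mod 4 = 2 ✓, 198 mod 9 = 0 ✓.

x ≡ 198 (mod 252).


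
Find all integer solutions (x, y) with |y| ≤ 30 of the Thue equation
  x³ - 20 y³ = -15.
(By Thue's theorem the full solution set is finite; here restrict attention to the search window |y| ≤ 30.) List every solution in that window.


The equation is x³ - 20y³ = -15. For fixed y, x³ = 20·y³ − 15, so a solution requires the RHS to be a perfect cube.
Strategy: iterate y from -30 to 30, compute RHS = 20·y³ − 15, and check whether it is a (positive or negative) perfect cube.
Check small values of y:
  y = 0: RHS = -15 is not a perfect cube.
  y = 1: RHS = 5 is not a perfect cube.
  y = -1: RHS = -35 is not a perfect cube.
  y = 2: RHS = 145 is not a perfect cube.
  y = -2: RHS = -175 is not a perfect cube.
  y = 3: RHS = 525 is not a perfect cube.
  y = -3: RHS = -555 is not a perfect cube.
Continuing the search up to |y| = 30 finds no solutions either.
No (x, y) in the scanned range satisfies the equation.

No integer solutions with |y| ≤ 30.


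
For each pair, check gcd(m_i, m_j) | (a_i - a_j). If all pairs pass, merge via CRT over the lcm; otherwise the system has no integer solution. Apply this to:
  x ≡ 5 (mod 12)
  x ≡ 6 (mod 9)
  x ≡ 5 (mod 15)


Moduli 12, 9, 15 are not pairwise coprime, so CRT works modulo lcm(m_i) when all pairwise compatibility conditions hold.
Pairwise compatibility: gcd(m_i, m_j) must divide a_i - a_j for every pair.
Merge one congruence at a time:
  Start: x ≡ 5 (mod 12).
  Combine with x ≡ 6 (mod 9): gcd(12, 9) = 3, and 6 - 5 = 1 is NOT divisible by 3.
    ⇒ system is inconsistent (no integer solution).

No solution (the system is inconsistent).


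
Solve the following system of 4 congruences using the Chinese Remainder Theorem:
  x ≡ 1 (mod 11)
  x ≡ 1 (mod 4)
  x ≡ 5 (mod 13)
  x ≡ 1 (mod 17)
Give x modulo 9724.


Product of moduli M = 11 · 4 · 13 · 17 = 9724.
Merge one congruence at a time:
  Start: x ≡ 1 (mod 11).
  Combine with x ≡ 1 (mod 4); new modulus lcm = 44.
    Write x = 1 + 11·t and substitute into x ≡ 1 (mod 4): 11·t ≡ 1 − 1 = 0 (mod 4).
    Reduce coefficients mod 4: 3·t ≡ 0 (mod 4).
    The inverse of 3 mod 4 is 3 (since 3·3 = 9 = 2·4 + 1), so t ≡ 3·0 = 0 ≡ 0 (mod 4).
    Then x = 1 + 11·0 = 1, valid modulo lcm(11, 4) = 44: x ≡ 1 (mod 44).
  Combine with x ≡ 5 (mod 13); new modulus lcm = 572.
    Write x = 1 + 44·t and substitute into x ≡ 5 (mod 13): 44·t ≡ 5 − 1 = 4 (mod 13).
    Reduce coefficients mod 13: 5·t ≡ 4 (mod 13).
    The inverse of 5 mod 13 is 8 (since 5·8 = 40 = 3·13 + 1), so t ≡ 8·4 = 32 ≡ 6 (mod 13).
    Then x = 1 + 44·6 = 265, valid modulo lcm(44, 13) = 572: x ≡ 265 (mod 572).
  Combine with x ≡ 1 (mod 17); new modulus lcm = 9724.
    Write x = 265 + 572·t and substitute into x ≡ 1 (mod 17): 572·t ≡ 1 − 265 = -264 (mod 17).
    Reduce coefficients mod 17: 11·t ≡ 8 (mod 17).
    The inverse of 11 mod 17 is 14 (since 11·14 = 154 = 9·17 + 1), so t ≡ 14·8 = 112 ≡ 10 (mod 17).
    Then x = 265 + 572·10 = 5985, valid modulo lcm(572, 17) = 9724: x ≡ 5985 (mod 9724).
Verify against each original: 5985 mod 11 = 1, 5985 mod 4 = 1, 5985 mod 13 = 5, 5985 mod 17 = 1.

x ≡ 5985 (mod 9724).


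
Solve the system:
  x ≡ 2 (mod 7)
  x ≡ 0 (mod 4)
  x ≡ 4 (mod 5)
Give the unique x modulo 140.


Moduli 7, 4, 5 are pairwise coprime; by CRT there is a unique solution modulo M = 7 · 4 · 5 = 140.
Solve pairwise, accumulating the modulus:
  Start with x ≡ 2 (mod 7).
  Combine with x ≡ 0 (mod 4): since gcd(7, 4) = 1, we get a unique residue mod 28.
    Write x = 2 + 7·t and substitute into x ≡ 0 (mod 4): 7·t ≡ 0 − 2 = -2 (mod 4).
    Reduce coefficients mod 4: 3·t ≡ 2 (mod 4).
    The inverse of 3 mod 4 is 3 (since 3·3 = 9 = 2·4 + 1), so t ≡ 3·2 = 6 ≡ 2 (mod 4).
    Then x = 2 + 7·2 = 16, valid modulo lcm(7, 4) = 28: x ≡ 16 (mod 28).
  Combine with x ≡ 4 (mod 5): since gcd(28, 5) = 1, we get a unique residue mod 140.
    Write x = 16 + 28·t and substitute into x ≡ 4 (mod 5): 28·t ≡ 4 − 16 = -12 (mod 5).
    Reduce coefficients mod 5: 3·t ≡ 3 (mod 5).
    The inverse of 3 mod 5 is 2 (since 3·2 = 6 = 1·5 + 1), so t ≡ 2·3 = 6 ≡ 1 (mod 5).
    Then x = 16 + 28·1 = 44, valid modulo lcm(28, 5) = 140: x ≡ 44 (mod 140).
Verify: 44 mod 7 = 2 ✓, 44 mod 4 = 0 ✓, 44 mod 5 = 4 ✓.

x ≡ 44 (mod 140).
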